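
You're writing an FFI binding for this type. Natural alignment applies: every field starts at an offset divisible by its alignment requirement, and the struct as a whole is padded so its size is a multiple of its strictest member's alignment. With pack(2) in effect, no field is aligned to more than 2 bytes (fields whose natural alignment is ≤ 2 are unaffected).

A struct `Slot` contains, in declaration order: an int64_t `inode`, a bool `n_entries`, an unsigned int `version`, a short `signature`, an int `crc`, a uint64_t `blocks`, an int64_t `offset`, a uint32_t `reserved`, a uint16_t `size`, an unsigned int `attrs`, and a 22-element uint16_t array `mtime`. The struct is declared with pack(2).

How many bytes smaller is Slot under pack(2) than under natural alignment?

6

natural layout:
  inode at 0 (size 8, align 8) → ends 8
  n_entries at 8 (size 1, align 1) → ends 9
  pad 3 to align 4 for version
  version at 12 (size 4, align 4) → ends 16
  signature at 16 (size 2, align 2) → ends 18
  pad 2 to align 4 for crc
  crc at 20 (size 4, align 4) → ends 24
  blocks at 24 (size 8, align 8) → ends 32
  offset at 32 (size 8, align 8) → ends 40
  reserved at 40 (size 4, align 4) → ends 44
  size at 44 (size 2, align 2) → ends 46
  pad 2 to align 4 for attrs
  attrs at 48 (size 4, align 4) → ends 52
  mtime at 52 (size 44, align 2) → ends 96
  total 96 bytes, alignment 8
packed(2) layout:
  inode at 0 (size 8, align 2) → ends 8
  n_entries at 8 (size 1, align 1) → ends 9
  pad 1 to align 2 for version
  version at 10 (size 4, align 2) → ends 14
  signature at 14 (size 2, align 2) → ends 16
  crc at 16 (size 4, align 2) → ends 20
  blocks at 20 (size 8, align 2) → ends 28
  offset at 28 (size 8, align 2) → ends 36
  reserved at 36 (size 4, align 2) → ends 40
  size at 40 (size 2, align 2) → ends 42
  attrs at 42 (size 4, align 2) → ends 46
  mtime at 46 (size 44, align 2) → ends 90
  total 90 bytes, alignment 2
96 − 90 = 6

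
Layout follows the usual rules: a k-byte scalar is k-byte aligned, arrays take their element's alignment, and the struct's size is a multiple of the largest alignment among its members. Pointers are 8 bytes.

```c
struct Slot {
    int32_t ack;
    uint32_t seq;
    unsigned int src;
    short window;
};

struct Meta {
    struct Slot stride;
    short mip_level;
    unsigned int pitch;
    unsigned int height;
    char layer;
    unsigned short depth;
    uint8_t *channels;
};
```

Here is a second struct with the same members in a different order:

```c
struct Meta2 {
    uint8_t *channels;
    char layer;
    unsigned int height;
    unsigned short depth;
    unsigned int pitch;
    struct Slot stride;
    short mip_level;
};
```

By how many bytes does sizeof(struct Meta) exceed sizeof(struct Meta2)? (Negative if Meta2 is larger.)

-8

Slot: 0..4  ack  (4B, 4-aligned); 4..8  seq  (4B, 4-aligned); 8..12  src  (4B, 4-aligned); 12..14  window  (2B, 2-aligned); 14..16  -- tail padding (2B); sizeof = 16, alignof = 4
0..16  stride  (16B, 4-aligned)
16..18  mip_level  (2B, 2-aligned)
18..20  -- padding (2B)
20..24  pitch  (4B, 4-aligned)
24..28  height  (4B, 4-aligned)
28..29  layer  (1B, 1-aligned)
29..30  -- padding (1B)
30..32  depth  (2B, 2-aligned)
32..40  channels  (8B, 8-aligned)
sizeof = 40, alignof = 8
— Meta2 —
0..8  channels  (8B, 8-aligned)
8..9  layer  (1B, 1-aligned)
9..12  -- padding (3B)
12..16  height  (4B, 4-aligned)
16..18  depth  (2B, 2-aligned)
18..20  -- padding (2B)
20..24  pitch  (4B, 4-aligned)
24..40  stride  (16B, 4-aligned)
40..42  mip_level  (2B, 2-aligned)
42..48  -- tail padding (6B)
sizeof = 48, alignof = 8
40 − 48 = -8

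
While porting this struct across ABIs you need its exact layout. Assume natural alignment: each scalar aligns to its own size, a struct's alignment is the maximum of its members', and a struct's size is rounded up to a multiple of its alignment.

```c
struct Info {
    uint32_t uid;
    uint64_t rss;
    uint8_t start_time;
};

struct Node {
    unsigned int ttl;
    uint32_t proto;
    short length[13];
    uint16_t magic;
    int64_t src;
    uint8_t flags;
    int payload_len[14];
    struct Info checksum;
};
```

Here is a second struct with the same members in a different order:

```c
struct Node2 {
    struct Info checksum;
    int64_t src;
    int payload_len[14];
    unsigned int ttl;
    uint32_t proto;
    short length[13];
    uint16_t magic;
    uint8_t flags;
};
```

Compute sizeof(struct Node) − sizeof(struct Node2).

8

Info: 0..4  uid  (4B, 4-aligned); 4..8  -- padding (4B); 8..16  rss  (8B, 8-aligned); 16..17  start_time  (1B, 1-aligned); 17..24  -- tail padding (7B); sizeof = 24, alignof = 8
0..4  ttl  (4B, 4-aligned)
4..8  proto  (4B, 4-aligned)
8..34  length  (26B, 2-aligned)
34..36  magic  (2B, 2-aligned)
36..40  -- padding (4B)
40..48  src  (8B, 8-aligned)
48..49  flags  (1B, 1-aligned)
49..52  -- padding (3B)
52..108  payload_len  (56B, 4-aligned)
108..112  -- padding (4B)
112..136  checksum  (24B, 8-aligned)
sizeof = 136, alignof = 8
— Node2 —
0..24  checksum  (24B, 8-aligned)
24..32  src  (8B, 8-aligned)
32..88  payload_len  (56B, 4-aligned)
88..92  ttl  (4B, 4-aligned)
92..96  proto  (4B, 4-aligned)
96..122  length  (26B, 2-aligned)
122..124  magic  (2B, 2-aligned)
124..125  flags  (1B, 1-aligned)
125..128  -- tail padding (3B)
sizeof = 128, alignof = 8
136 − 128 = 8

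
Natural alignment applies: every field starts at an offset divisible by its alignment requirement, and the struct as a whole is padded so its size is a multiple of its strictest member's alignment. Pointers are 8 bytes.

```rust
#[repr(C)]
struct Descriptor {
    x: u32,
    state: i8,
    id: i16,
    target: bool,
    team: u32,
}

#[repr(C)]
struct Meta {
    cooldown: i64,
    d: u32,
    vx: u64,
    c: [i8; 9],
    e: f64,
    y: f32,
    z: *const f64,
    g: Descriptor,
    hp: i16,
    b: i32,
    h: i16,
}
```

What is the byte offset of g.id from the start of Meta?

70

Descriptor: x at 0 (size 4, align 4) → ends 4; state at 4 (size 1, align 1) → ends 5; pad 1 to align 2 for id; id at 6 (size 2, align 2) → ends 8; target at 8 (size 1, align 1) → ends 9; pad 3 to align 4 for team; team at 12 (size 4, align 4) → ends 16; total 16 bytes, alignment 4
cooldown at 0 (size 8, align 8) → ends 8
d at 8 (size 4, align 4) → ends 12
pad 4 to align 8 for vx
vx at 16 (size 8, align 8) → ends 24
c at 24 (size 9, align 1) → ends 33
pad 7 to align 8 for e
e at 40 (size 8, align 8) → ends 48
y at 48 (size 4, align 4) → ends 52
pad 4 to align 8 for z
z at 56 (size 8, align 8) → ends 64
g at 64 (size 16, align 4) → ends 80
within Descriptor: id at 6
64 + 6 = 70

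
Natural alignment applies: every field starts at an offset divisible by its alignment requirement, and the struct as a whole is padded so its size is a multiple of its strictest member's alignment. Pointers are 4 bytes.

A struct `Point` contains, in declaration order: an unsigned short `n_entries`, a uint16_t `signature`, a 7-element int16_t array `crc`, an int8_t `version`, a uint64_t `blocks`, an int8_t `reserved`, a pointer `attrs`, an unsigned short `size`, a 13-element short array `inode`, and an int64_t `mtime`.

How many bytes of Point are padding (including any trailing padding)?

12

n_entries at 0 (size 2, align 2) → ends 2
signature at 2 (size 2, align 2) → ends 4
crc at 4 (size 14, align 2) → ends 18
version at 18 (size 1, align 1) → ends 19
pad 5 to align 8 for blocks
blocks at 24 (size 8, align 8) → ends 32
reserved at 32 (size 1, align 1) → ends 33
pad 3 to align 4 for attrs
attrs at 36 (size 4, align 4) → ends 40
size at 40 (size 2, align 2) → ends 42
inode at 42 (size 26, align 2) → ends 68
pad 4 to align 8 for mtime
mtime at 72 (size 8, align 8) → ends 80
total 80 bytes, alignment 8
data bytes 68, size 80 → padding 12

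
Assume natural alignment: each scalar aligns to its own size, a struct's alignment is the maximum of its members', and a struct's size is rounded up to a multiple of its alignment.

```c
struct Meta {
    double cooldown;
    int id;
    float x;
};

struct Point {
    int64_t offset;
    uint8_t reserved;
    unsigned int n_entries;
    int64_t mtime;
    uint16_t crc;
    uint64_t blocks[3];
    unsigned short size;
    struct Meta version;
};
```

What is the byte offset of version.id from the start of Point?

72

Meta: 0..8  cooldown  (8B, 8-aligned); 8..12  id  (4B, 4-aligned); 12..16  x  (4B, 4-aligned); sizeof = 16, alignof = 8
0..8  offset  (8B, 8-aligned)
8..9  reserved  (1B, 1-aligned)
9..12  -- padding (3B)
12..16  n_entries  (4B, 4-aligned)
16..24  mtime  (8B, 8-aligned)
24..26  crc  (2B, 2-aligned)
26..32  -- padding (6B)
32..56  blocks  (24B, 8-aligned)
56..58  size  (2B, 2-aligned)
58..64  -- padding (6B)
64..80  version  (16B, 8-aligned)
within Meta: id at 8
64 + 8 = 72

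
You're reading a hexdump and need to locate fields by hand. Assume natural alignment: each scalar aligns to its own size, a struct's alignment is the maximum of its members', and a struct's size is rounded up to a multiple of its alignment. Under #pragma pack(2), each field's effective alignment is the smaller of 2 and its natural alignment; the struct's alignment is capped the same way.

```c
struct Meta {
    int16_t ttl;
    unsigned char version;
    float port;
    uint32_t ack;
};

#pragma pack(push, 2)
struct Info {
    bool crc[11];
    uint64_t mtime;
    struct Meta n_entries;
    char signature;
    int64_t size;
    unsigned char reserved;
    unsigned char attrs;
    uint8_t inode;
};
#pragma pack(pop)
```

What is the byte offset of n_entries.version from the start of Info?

Meta: @0: ttl [2B, align 2] → 2; @2: version [1B, align 1] → 3; +1 pad (align 4); @4: port [4B, align 4] → 8; @8: ack [4B, align 4] → 12; size 12, align 4
@0: crc [11B, align 1] → 11
+1 pad (align 2)
@12: mtime [8B, align 2] → 20
@20: n_entries [12B, align 2] → 32
within Meta: version at 2
20 + 2 = 22

22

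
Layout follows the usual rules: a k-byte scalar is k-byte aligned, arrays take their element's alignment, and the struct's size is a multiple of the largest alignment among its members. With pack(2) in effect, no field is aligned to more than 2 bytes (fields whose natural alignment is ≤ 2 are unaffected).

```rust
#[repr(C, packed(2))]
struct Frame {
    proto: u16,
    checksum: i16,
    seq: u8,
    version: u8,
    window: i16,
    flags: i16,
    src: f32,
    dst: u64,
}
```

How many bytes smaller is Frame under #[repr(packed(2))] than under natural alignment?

natural layout:
  @0: proto [2B, align 2] → 2
  @2: checksum [2B, align 2] → 4
  @4: seq [1B, align 1] → 5
  @5: version [1B, align 1] → 6
  @6: window [2B, align 2] → 8
  @8: flags [2B, align 2] → 10
  +2 pad (align 4)
  @12: src [4B, align 4] → 16
  @16: dst [8B, align 8] → 24
  size 24, align 8
packed(2) layout:
  @0: proto [2B, align 2] → 2
  @2: checksum [2B, align 2] → 4
  @4: seq [1B, align 1] → 5
  @5: version [1B, align 1] → 6
  @6: window [2B, align 2] → 8
  @8: flags [2B, align 2] → 10
  @10: src [4B, align 2] → 14
  @14: dst [8B, align 2] → 22
  size 22, align 2
24 − 22 = 2

2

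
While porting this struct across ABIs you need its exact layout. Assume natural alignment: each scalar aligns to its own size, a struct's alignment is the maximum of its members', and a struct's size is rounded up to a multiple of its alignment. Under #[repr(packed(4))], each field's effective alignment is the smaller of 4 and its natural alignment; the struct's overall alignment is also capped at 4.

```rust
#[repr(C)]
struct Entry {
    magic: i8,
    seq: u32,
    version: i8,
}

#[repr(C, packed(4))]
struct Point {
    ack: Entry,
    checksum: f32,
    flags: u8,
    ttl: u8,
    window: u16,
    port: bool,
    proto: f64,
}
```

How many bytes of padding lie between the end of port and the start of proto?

Entry: @0: magic [1B, align 1] → 1; +3 pad (align 4); @4: seq [4B, align 4] → 8; @8: version [1B, align 1] → 9; +3 tail pad (align 4); size 12, align 4
@0: ack [12B, align 4] → 12
@12: checksum [4B, align 4] → 16
@16: flags [1B, align 1] → 17
@17: ttl [1B, align 1] → 18
@18: window [2B, align 2] → 20
@20: port [1B, align 1] → 21
+3 pad (align 4)
@24: proto [8B, align 4] → 32

3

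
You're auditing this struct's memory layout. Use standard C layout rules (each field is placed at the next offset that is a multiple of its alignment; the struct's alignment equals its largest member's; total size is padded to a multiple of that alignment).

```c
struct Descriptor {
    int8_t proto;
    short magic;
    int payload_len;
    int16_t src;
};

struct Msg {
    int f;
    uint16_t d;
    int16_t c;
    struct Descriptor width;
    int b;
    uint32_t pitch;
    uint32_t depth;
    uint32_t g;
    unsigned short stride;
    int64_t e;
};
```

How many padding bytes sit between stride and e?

2

Descriptor: 0..1  proto  (1B, 1-aligned); 1..2  -- padding (1B); 2..4  magic  (2B, 2-aligned); 4..8  payload_len  (4B, 4-aligned); 8..10  src  (2B, 2-aligned); 10..12  -- tail padding (2B); sizeof = 12, alignof = 4
0..4  f  (4B, 4-aligned)
4..6  d  (2B, 2-aligned)
6..8  c  (2B, 2-aligned)
8..20  width  (12B, 4-aligned)
20..24  b  (4B, 4-aligned)
24..28  pitch  (4B, 4-aligned)
28..32  depth  (4B, 4-aligned)
32..36  g  (4B, 4-aligned)
36..38  stride  (2B, 2-aligned)
38..40  -- padding (2B)
40..48  e  (8B, 8-aligned)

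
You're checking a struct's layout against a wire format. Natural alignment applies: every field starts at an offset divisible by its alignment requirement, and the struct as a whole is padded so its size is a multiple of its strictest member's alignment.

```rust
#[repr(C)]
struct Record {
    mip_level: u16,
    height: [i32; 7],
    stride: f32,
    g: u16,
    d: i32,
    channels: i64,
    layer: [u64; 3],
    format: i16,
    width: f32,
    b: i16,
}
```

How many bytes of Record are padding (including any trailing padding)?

@0: mip_level [2B, align 2] → 2
+2 pad (align 4)
@4: height [28B, align 4] → 32
@32: stride [4B, align 4] → 36
@36: g [2B, align 2] → 38
+2 pad (align 4)
@40: d [4B, align 4] → 44
+4 pad (align 8)
@48: channels [8B, align 8] → 56
@56: layer [24B, align 8] → 80
@80: format [2B, align 2] → 82
+2 pad (align 4)
@84: width [4B, align 4] → 88
@88: b [2B, align 2] → 90
+6 tail pad (align 8)
size 96, align 8
data bytes 80, size 96 → padding 16

16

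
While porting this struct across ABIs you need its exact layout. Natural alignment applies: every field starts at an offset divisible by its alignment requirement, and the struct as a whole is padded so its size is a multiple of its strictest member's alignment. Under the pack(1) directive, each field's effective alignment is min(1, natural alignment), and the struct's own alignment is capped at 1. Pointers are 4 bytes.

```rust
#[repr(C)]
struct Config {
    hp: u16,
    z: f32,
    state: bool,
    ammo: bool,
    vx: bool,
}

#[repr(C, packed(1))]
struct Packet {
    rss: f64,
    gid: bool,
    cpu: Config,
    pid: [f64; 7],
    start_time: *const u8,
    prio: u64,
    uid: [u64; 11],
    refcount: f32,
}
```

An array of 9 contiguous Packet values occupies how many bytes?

Config: @0: hp [2B, align 2] → 2; +2 pad (align 4); @4: z [4B, align 4] → 8; @8: state [1B, align 1] → 9; @9: ammo [1B, align 1] → 10; @10: vx [1B, align 1] → 11; +1 tail pad (align 4); size 12, align 4
@0: rss [8B, align 1] → 8
@8: gid [1B, align 1] → 9
@9: cpu [12B, align 1] → 21
@21: pid [56B, align 1] → 77
@77: start_time [4B, align 1] → 81
@81: prio [8B, align 1] → 89
@89: uid [88B, align 1] → 177
@177: refcount [4B, align 1] → 181
size 181, align 1
array of 9: 9 × 181 = 1629

1629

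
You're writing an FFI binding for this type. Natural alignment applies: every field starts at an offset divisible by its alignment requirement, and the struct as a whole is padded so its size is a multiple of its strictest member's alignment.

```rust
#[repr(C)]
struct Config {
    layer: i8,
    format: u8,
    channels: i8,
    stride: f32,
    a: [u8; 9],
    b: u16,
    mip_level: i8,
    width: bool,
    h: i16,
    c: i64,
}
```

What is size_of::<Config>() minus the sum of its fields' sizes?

@0: layer [1B, align 1] → 1
@1: format [1B, align 1] → 2
@2: channels [1B, align 1] → 3
+1 pad (align 4)
@4: stride [4B, align 4] → 8
@8: a [9B, align 1] → 17
+1 pad (align 2)
@18: b [2B, align 2] → 20
@20: mip_level [1B, align 1] → 21
@21: width [1B, align 1] → 22
@22: h [2B, align 2] → 24
@24: c [8B, align 8] → 32
size 32, align 8
data bytes 30, size 32 → padding 2

2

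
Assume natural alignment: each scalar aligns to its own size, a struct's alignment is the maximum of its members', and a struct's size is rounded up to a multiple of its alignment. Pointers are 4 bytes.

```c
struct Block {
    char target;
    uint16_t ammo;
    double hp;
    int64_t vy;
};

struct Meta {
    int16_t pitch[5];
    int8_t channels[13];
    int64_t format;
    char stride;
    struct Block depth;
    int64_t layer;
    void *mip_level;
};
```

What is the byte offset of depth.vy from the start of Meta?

Block: 0..1  target  (1B, 1-aligned); 1..2  -- padding (1B); 2..4  ammo  (2B, 2-aligned); 4..8  -- padding (4B); 8..16  hp  (8B, 8-aligned); 16..24  vy  (8B, 8-aligned); sizeof = 24, alignof = 8
0..10  pitch  (10B, 2-aligned)
10..23  channels  (13B, 1-aligned)
23..24  -- padding (1B)
24..32  format  (8B, 8-aligned)
32..33  stride  (1B, 1-aligned)
33..40  -- padding (7B)
40..64  depth  (24B, 8-aligned)
within Block: vy at 16
40 + 16 = 56

56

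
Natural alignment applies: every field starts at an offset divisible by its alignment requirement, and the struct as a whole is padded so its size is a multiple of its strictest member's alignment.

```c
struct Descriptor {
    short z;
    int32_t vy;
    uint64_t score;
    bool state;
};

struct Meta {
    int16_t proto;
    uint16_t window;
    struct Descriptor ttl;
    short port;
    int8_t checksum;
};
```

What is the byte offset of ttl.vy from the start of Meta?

Descriptor: 0..2  z  (2B, 2-aligned); 2..4  -- padding (2B); 4..8  vy  (4B, 4-aligned); 8..16  score  (8B, 8-aligned); 16..17  state  (1B, 1-aligned); 17..24  -- tail padding (7B); sizeof = 24, alignof = 8
0..2  proto  (2B, 2-aligned)
2..4  window  (2B, 2-aligned)
4..8  -- padding (4B)
8..32  ttl  (24B, 8-aligned)
within Descriptor: vy at 4
8 + 4 = 12

12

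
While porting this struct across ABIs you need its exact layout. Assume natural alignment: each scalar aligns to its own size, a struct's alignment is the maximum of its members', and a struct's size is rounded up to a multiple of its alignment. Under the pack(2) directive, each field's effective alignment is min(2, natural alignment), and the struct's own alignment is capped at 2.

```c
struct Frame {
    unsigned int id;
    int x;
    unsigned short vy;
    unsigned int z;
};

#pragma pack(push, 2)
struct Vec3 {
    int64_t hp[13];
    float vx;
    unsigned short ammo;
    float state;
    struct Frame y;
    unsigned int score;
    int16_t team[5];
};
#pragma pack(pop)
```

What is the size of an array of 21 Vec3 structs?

Frame: @0: id [4B, align 4] → 4; @4: x [4B, align 4] → 8; @8: vy [2B, align 2] → 10; +2 pad (align 4); @12: z [4B, align 4] → 16; size 16, align 4
@0: hp [104B, align 2] → 104
@104: vx [4B, align 2] → 108
@108: ammo [2B, align 2] → 110
@110: state [4B, align 2] → 114
@114: y [16B, align 2] → 130
@130: score [4B, align 2] → 134
@134: team [10B, align 2] → 144
size 144, align 2
array of 21: 21 × 144 = 3024

3024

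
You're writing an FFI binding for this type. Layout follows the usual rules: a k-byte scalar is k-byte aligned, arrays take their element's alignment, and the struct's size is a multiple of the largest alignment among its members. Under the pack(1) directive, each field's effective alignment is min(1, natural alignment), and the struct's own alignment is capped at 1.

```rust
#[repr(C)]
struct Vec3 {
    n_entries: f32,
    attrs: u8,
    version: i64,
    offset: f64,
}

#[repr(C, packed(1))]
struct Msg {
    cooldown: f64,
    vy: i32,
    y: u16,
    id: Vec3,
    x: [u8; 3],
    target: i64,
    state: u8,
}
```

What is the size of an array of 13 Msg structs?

Vec3: 0..4  n_entries  (4B, 4-aligned); 4..5  attrs  (1B, 1-aligned); 5..8  -- padding (3B); 8..16  version  (8B, 8-aligned); 16..24  offset  (8B, 8-aligned); sizeof = 24, alignof = 8
0..8  cooldown  (8B, 1-aligned)
8..12  vy  (4B, 1-aligned)
12..14  y  (2B, 1-aligned)
14..38  id  (24B, 1-aligned)
38..41  x  (3B, 1-aligned)
41..49  target  (8B, 1-aligned)
49..50  state  (1B, 1-aligned)
sizeof = 50, alignof = 1
array of 13: 13 × 50 = 650

650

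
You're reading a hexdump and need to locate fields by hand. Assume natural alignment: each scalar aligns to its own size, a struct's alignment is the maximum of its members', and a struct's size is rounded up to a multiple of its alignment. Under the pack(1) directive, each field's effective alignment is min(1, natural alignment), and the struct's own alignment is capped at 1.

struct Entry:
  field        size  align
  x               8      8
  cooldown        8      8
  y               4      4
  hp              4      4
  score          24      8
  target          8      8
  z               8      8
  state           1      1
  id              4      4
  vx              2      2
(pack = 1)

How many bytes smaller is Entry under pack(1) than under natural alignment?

9

natural layout:
  @0: x [8B, align 8] → 8
  @8: cooldown [8B, align 8] → 16
  @16: y [4B, align 4] → 20
  @20: hp [4B, align 4] → 24
  @24: score [24B, align 8] → 48
  @48: target [8B, align 8] → 56
  @56: z [8B, align 8] → 64
  @64: state [1B, align 1] → 65
  +3 pad (align 4)
  @68: id [4B, align 4] → 72
  @72: vx [2B, align 2] → 74
  +6 tail pad (align 8)
  size 80, align 8
packed(1) layout:
  @0: x [8B, align 1] → 8
  @8: cooldown [8B, align 1] → 16
  @16: y [4B, align 1] → 20
  @20: hp [4B, align 1] → 24
  @24: score [24B, align 1] → 48
  @48: target [8B, align 1] → 56
  @56: z [8B, align 1] → 64
  @64: state [1B, align 1] → 65
  @65: id [4B, align 1] → 69
  @69: vx [2B, align 1] → 71
  size 71, align 1
80 − 71 = 9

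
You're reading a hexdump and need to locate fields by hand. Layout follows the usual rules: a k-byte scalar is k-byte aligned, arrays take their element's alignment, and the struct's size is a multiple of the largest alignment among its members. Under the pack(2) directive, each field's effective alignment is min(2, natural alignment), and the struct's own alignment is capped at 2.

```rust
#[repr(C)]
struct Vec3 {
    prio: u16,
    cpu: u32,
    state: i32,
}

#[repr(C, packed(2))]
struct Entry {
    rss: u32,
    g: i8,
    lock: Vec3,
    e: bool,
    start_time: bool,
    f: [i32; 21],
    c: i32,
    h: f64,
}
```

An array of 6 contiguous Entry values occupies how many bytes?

696

Vec3: @0: prio [2B, align 2] → 2; +2 pad (align 4); @4: cpu [4B, align 4] → 8; @8: state [4B, align 4] → 12; size 12, align 4
@0: rss [4B, align 2] → 4
@4: g [1B, align 1] → 5
+1 pad (align 2)
@6: lock [12B, align 2] → 18
@18: e [1B, align 1] → 19
@19: start_time [1B, align 1] → 20
@20: f [84B, align 2] → 104
@104: c [4B, align 2] → 108
@108: h [8B, align 2] → 116
size 116, align 2
array of 6: 6 × 116 = 696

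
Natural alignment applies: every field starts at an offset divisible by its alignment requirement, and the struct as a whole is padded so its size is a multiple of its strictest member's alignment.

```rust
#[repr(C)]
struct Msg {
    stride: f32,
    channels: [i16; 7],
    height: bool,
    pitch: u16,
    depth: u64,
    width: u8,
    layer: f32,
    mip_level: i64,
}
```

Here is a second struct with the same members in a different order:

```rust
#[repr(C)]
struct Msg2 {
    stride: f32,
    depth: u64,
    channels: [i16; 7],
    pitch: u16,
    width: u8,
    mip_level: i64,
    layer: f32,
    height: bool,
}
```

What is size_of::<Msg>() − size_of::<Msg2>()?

0..4  stride  (4B, 4-aligned)
4..18  channels  (14B, 2-aligned)
18..19  height  (1B, 1-aligned)
19..20  -- padding (1B)
20..22  pitch  (2B, 2-aligned)
22..24  -- padding (2B)
24..32  depth  (8B, 8-aligned)
32..33  width  (1B, 1-aligned)
33..36  -- padding (3B)
36..40  layer  (4B, 4-aligned)
40..48  mip_level  (8B, 8-aligned)
sizeof = 48, alignof = 8
— Msg2 —
0..4  stride  (4B, 4-aligned)
4..8  -- padding (4B)
8..16  depth  (8B, 8-aligned)
16..30  channels  (14B, 2-aligned)
30..32  pitch  (2B, 2-aligned)
32..33  width  (1B, 1-aligned)
33..40  -- padding (7B)
40..48  mip_level  (8B, 8-aligned)
48..52  layer  (4B, 4-aligned)
52..53  height  (1B, 1-aligned)
53..56  -- tail padding (3B)
sizeof = 56, alignof = 8
48 − 56 = -8

-8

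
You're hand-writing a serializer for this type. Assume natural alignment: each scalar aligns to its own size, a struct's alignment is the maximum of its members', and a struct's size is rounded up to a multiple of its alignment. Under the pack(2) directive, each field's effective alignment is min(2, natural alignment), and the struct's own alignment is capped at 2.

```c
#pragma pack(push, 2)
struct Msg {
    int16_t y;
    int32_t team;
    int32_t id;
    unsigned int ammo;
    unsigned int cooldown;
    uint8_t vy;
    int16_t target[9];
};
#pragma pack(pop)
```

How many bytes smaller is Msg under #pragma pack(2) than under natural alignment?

2

natural layout:
  @0: y [2B, align 2] → 2
  +2 pad (align 4)
  @4: team [4B, align 4] → 8
  @8: id [4B, align 4] → 12
  @12: ammo [4B, align 4] → 16
  @16: cooldown [4B, align 4] → 20
  @20: vy [1B, align 1] → 21
  +1 pad (align 2)
  @22: target [18B, align 2] → 40
  size 40, align 4
packed(2) layout:
  @0: y [2B, align 2] → 2
  @2: team [4B, align 2] → 6
  @6: id [4B, align 2] → 10
  @10: ammo [4B, align 2] → 14
  @14: cooldown [4B, align 2] → 18
  @18: vy [1B, align 1] → 19
  +1 pad (align 2)
  @20: target [18B, align 2] → 38
  size 38, align 2
40 − 38 = 2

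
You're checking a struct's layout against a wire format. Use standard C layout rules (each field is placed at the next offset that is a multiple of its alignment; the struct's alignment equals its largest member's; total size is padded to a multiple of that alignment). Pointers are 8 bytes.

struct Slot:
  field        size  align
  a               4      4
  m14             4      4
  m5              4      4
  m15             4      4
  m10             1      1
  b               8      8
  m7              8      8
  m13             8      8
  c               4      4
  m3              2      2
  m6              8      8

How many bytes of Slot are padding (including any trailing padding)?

9

@0: a [4B, align 4] → 4
@4: m14 [4B, align 4] → 8
@8: m5 [4B, align 4] → 12
@12: m15 [4B, align 4] → 16
@16: m10 [1B, align 1] → 17
+7 pad (align 8)
@24: b [8B, align 8] → 32
@32: m7 [8B, align 8] → 40
@40: m13 [8B, align 8] → 48
@48: c [4B, align 4] → 52
@52: m3 [2B, align 2] → 54
+2 pad (align 8)
@56: m6 [8B, align 8] → 64
size 64, align 8
data bytes 55, size 64 → padding 9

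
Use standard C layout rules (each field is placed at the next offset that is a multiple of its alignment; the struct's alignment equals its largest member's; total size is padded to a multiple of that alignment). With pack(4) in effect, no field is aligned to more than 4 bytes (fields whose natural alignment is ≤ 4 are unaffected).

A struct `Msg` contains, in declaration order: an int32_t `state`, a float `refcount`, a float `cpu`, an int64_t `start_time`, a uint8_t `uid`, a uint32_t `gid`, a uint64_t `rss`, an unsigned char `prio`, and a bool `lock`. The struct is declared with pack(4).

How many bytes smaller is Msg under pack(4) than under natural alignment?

8

natural layout:
  state at 0 (size 4, align 4) → ends 4
  refcount at 4 (size 4, align 4) → ends 8
  cpu at 8 (size 4, align 4) → ends 12
  pad 4 to align 8 for start_time
  start_time at 16 (size 8, align 8) → ends 24
  uid at 24 (size 1, align 1) → ends 25
  pad 3 to align 4 for gid
  gid at 28 (size 4, align 4) → ends 32
  rss at 32 (size 8, align 8) → ends 40
  prio at 40 (size 1, align 1) → ends 41
  lock at 41 (size 1, align 1) → ends 42
  tail pad 6 to reach multiple of 8
  total 48 bytes, alignment 8
packed(4) layout:
  state at 0 (size 4, align 4) → ends 4
  refcount at 4 (size 4, align 4) → ends 8
  cpu at 8 (size 4, align 4) → ends 12
  start_time at 12 (size 8, align 4) → ends 20
  uid at 20 (size 1, align 1) → ends 21
  pad 3 to align 4 for gid
  gid at 24 (size 4, align 4) → ends 28
  rss at 28 (size 8, align 4) → ends 36
  prio at 36 (size 1, align 1) → ends 37
  lock at 37 (size 1, align 1) → ends 38
  tail pad 2 to reach multiple of 4
  total 40 bytes, alignment 4
48 − 40 = 8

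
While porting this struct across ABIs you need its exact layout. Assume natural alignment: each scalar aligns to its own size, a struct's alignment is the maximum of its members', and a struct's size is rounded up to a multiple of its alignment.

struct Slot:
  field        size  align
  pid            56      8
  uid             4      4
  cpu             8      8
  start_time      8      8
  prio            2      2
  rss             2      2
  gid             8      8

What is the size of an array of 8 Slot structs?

768

0..56  pid  (56B, 8-aligned)
56..60  uid  (4B, 4-aligned)
60..64  -- padding (4B)
64..72  cpu  (8B, 8-aligned)
72..80  start_time  (8B, 8-aligned)
80..82  prio  (2B, 2-aligned)
82..84  rss  (2B, 2-aligned)
84..88  -- padding (4B)
88..96  gid  (8B, 8-aligned)
sizeof = 96, alignof = 8
array of 8: 8 × 96 = 768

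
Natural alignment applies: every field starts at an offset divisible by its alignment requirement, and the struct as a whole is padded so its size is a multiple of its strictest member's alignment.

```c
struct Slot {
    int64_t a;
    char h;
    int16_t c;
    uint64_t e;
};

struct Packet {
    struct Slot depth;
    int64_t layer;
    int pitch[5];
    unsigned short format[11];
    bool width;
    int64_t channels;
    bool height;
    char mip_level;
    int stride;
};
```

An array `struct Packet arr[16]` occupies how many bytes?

1536

Slot: a at 0 (size 8, align 8) → ends 8; h at 8 (size 1, align 1) → ends 9; pad 1 to align 2 for c; c at 10 (size 2, align 2) → ends 12; pad 4 to align 8 for e; e at 16 (size 8, align 8) → ends 24; total 24 bytes, alignment 8
depth at 0 (size 24, align 8) → ends 24
layer at 24 (size 8, align 8) → ends 32
pitch at 32 (size 20, align 4) → ends 52
format at 52 (size 22, align 2) → ends 74
width at 74 (size 1, align 1) → ends 75
pad 5 to align 8 for channels
channels at 80 (size 8, align 8) → ends 88
height at 88 (size 1, align 1) → ends 89
mip_level at 89 (size 1, align 1) → ends 90
pad 2 to align 4 for stride
stride at 92 (size 4, align 4) → ends 96
total 96 bytes, alignment 8
array of 16: 16 × 96 = 1536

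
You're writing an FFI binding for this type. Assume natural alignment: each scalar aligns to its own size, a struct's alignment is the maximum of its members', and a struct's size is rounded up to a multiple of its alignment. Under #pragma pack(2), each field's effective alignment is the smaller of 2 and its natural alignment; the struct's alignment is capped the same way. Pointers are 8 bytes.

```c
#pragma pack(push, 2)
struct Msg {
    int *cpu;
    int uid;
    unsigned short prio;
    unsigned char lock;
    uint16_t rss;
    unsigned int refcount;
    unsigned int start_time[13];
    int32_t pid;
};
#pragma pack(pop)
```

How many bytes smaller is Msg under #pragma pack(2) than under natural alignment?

natural layout:
  @0: cpu [8B, align 8] → 8
  @8: uid [4B, align 4] → 12
  @12: prio [2B, align 2] → 14
  @14: lock [1B, align 1] → 15
  +1 pad (align 2)
  @16: rss [2B, align 2] → 18
  +2 pad (align 4)
  @20: refcount [4B, align 4] → 24
  @24: start_time [52B, align 4] → 76
  @76: pid [4B, align 4] → 80
  size 80, align 8
packed(2) layout:
  @0: cpu [8B, align 2] → 8
  @8: uid [4B, align 2] → 12
  @12: prio [2B, align 2] → 14
  @14: lock [1B, align 1] → 15
  +1 pad (align 2)
  @16: rss [2B, align 2] → 18
  @18: refcount [4B, align 2] → 22
  @22: start_time [52B, align 2] → 74
  @74: pid [4B, align 2] → 78
  size 78, align 2
80 − 78 = 2

2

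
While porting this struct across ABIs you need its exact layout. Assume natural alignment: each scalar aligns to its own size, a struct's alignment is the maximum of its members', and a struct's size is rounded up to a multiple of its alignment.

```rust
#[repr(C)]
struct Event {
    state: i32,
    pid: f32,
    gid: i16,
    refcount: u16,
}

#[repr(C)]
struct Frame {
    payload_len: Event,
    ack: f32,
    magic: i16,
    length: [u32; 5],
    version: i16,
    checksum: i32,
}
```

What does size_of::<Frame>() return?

48

Event: state at 0 (size 4, align 4) → ends 4; pid at 4 (size 4, align 4) → ends 8; gid at 8 (size 2, align 2) → ends 10; refcount at 10 (size 2, align 2) → ends 12; total 12 bytes, alignment 4
payload_len at 0 (size 12, align 4) → ends 12
ack at 12 (size 4, align 4) → ends 16
magic at 16 (size 2, align 2) → ends 18
pad 2 to align 4 for length
length at 20 (size 20, align 4) → ends 40
version at 40 (size 2, align 2) → ends 42
pad 2 to align 4 for checksum
checksum at 44 (size 4, align 4) → ends 48
total 48 bytes, alignment 4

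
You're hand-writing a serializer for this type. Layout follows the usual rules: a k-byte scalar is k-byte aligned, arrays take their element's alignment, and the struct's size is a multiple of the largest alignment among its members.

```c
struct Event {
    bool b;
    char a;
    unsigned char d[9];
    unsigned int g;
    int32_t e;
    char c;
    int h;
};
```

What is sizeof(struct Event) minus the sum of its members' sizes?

@0: b [1B, align 1] → 1
@1: a [1B, align 1] → 2
@2: d [9B, align 1] → 11
+1 pad (align 4)
@12: g [4B, align 4] → 16
@16: e [4B, align 4] → 20
@20: c [1B, align 1] → 21
+3 pad (align 4)
@24: h [4B, align 4] → 28
size 28, align 4
data bytes 24, size 28 → padding 4

4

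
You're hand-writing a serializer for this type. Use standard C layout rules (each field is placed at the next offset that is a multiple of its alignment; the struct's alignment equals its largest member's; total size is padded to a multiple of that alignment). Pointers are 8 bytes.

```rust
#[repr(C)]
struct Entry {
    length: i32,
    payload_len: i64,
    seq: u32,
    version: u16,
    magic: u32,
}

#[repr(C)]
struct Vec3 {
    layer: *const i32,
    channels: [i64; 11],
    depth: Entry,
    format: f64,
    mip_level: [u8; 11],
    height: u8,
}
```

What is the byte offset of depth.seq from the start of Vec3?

Entry: length at 0 (size 4, align 4) → ends 4; pad 4 to align 8 for payload_len; payload_len at 8 (size 8, align 8) → ends 16; seq at 16 (size 4, align 4) → ends 20; version at 20 (size 2, align 2) → ends 22; pad 2 to align 4 for magic; magic at 24 (size 4, align 4) → ends 28; tail pad 4 to reach multiple of 8; total 32 bytes, alignment 8
layer at 0 (size 8, align 8) → ends 8
channels at 8 (size 88, align 8) → ends 96
depth at 96 (size 32, align 8) → ends 128
within Entry: seq at 16
96 + 16 = 112

112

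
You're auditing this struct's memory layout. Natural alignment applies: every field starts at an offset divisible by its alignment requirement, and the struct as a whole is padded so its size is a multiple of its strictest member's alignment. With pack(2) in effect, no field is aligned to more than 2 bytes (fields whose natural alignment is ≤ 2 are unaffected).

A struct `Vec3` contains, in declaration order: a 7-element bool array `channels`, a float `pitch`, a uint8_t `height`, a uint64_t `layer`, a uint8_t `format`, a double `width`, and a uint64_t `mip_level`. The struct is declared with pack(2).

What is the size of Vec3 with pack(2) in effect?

@0: channels [7B, align 1] → 7
+1 pad (align 2)
@8: pitch [4B, align 2] → 12
@12: height [1B, align 1] → 13
+1 pad (align 2)
@14: layer [8B, align 2] → 22
@22: format [1B, align 1] → 23
+1 pad (align 2)
@24: width [8B, align 2] → 32
@32: mip_level [8B, align 2] → 40
size 40, align 2

40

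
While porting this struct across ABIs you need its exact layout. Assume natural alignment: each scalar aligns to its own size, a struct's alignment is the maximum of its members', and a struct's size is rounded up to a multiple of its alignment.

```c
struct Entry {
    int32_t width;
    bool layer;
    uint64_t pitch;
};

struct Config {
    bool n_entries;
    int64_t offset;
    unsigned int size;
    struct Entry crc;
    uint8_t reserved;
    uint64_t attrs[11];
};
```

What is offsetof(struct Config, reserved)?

Entry: 0..4  width  (4B, 4-aligned); 4..5  layer  (1B, 1-aligned); 5..8  -- padding (3B); 8..16  pitch  (8B, 8-aligned); sizeof = 16, alignof = 8
0..1  n_entries  (1B, 1-aligned)
1..8  -- padding (7B)
8..16  offset  (8B, 8-aligned)
16..20  size  (4B, 4-aligned)
20..24  -- padding (4B)
24..40  crc  (16B, 8-aligned)
40..41  reserved  (1B, 1-aligned)

40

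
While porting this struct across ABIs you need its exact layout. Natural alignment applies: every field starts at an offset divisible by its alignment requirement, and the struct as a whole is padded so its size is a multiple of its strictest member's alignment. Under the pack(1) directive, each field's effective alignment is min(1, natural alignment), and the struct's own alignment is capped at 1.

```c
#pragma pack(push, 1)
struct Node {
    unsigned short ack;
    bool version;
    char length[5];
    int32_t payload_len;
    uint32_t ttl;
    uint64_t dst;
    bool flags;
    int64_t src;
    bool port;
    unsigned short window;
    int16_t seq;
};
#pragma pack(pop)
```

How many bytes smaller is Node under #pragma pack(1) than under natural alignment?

10

natural layout:
  @0: ack [2B, align 2] → 2
  @2: version [1B, align 1] → 3
  @3: length [5B, align 1] → 8
  @8: payload_len [4B, align 4] → 12
  @12: ttl [4B, align 4] → 16
  @16: dst [8B, align 8] → 24
  @24: flags [1B, align 1] → 25
  +7 pad (align 8)
  @32: src [8B, align 8] → 40
  @40: port [1B, align 1] → 41
  +1 pad (align 2)
  @42: window [2B, align 2] → 44
  @44: seq [2B, align 2] → 46
  +2 tail pad (align 8)
  size 48, align 8
packed(1) layout:
  @0: ack [2B, align 1] → 2
  @2: version [1B, align 1] → 3
  @3: length [5B, align 1] → 8
  @8: payload_len [4B, align 1] → 12
  @12: ttl [4B, align 1] → 16
  @16: dst [8B, align 1] → 24
  @24: flags [1B, align 1] → 25
  @25: src [8B, align 1] → 33
  @33: port [1B, align 1] → 34
  @34: window [2B, align 1] → 36
  @36: seq [2B, align 1] → 38
  size 38, align 1
48 − 38 = 10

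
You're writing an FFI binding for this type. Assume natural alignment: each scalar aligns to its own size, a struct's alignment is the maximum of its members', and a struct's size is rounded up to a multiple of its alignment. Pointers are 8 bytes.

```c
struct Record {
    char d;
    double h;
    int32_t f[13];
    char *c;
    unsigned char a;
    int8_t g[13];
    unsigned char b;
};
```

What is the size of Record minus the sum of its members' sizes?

12

d at 0 (size 1, align 1) → ends 1
pad 7 to align 8 for h
h at 8 (size 8, align 8) → ends 16
f at 16 (size 52, align 4) → ends 68
pad 4 to align 8 for c
c at 72 (size 8, align 8) → ends 80
a at 80 (size 1, align 1) → ends 81
g at 81 (size 13, align 1) → ends 94
b at 94 (size 1, align 1) → ends 95
tail pad 1 to reach multiple of 8
total 96 bytes, alignment 8
data bytes 84, size 96 → padding 12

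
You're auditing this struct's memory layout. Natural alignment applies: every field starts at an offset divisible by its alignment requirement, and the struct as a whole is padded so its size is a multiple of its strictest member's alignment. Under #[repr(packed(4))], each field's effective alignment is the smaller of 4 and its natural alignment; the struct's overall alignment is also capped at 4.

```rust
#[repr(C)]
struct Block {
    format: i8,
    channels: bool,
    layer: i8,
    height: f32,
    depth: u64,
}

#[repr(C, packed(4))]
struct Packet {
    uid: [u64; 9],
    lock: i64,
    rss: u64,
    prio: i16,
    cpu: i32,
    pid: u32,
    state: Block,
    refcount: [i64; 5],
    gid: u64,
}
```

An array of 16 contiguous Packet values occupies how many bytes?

Block: format at 0 (size 1, align 1) → ends 1; channels at 1 (size 1, align 1) → ends 2; layer at 2 (size 1, align 1) → ends 3; pad 1 to align 4 for height; height at 4 (size 4, align 4) → ends 8; depth at 8 (size 8, align 8) → ends 16; total 16 bytes, alignment 8
uid at 0 (size 72, align 4) → ends 72
lock at 72 (size 8, align 4) → ends 80
rss at 80 (size 8, align 4) → ends 88
prio at 88 (size 2, align 2) → ends 90
pad 2 to align 4 for cpu
cpu at 92 (size 4, align 4) → ends 96
pid at 96 (size 4, align 4) → ends 100
state at 100 (size 16, align 4) → ends 116
refcount at 116 (size 40, align 4) → ends 156
gid at 156 (size 8, align 4) → ends 164
total 164 bytes, alignment 4
array of 16: 16 × 164 = 2624

2624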